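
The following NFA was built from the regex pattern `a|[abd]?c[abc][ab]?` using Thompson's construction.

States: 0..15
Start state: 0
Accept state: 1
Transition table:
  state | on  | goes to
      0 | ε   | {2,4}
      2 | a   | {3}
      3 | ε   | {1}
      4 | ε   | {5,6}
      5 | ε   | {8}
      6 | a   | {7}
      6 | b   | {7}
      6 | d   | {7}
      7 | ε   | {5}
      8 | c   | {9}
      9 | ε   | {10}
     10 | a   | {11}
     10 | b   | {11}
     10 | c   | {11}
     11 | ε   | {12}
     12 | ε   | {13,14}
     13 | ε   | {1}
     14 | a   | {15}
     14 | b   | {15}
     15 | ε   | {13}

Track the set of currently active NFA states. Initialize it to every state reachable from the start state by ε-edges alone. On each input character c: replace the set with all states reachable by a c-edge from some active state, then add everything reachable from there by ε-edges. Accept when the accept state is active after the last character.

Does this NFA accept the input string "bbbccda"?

Answer: REJECT

Steps:
initial (ε-close {0}): {0,2,4,5,6,8}
'b' @ 1: {5,7,8}
'b' @ 2: {}  — no active states
rest 'bccda' ignored (set empty)
after full input: {}  (accept=1 not in)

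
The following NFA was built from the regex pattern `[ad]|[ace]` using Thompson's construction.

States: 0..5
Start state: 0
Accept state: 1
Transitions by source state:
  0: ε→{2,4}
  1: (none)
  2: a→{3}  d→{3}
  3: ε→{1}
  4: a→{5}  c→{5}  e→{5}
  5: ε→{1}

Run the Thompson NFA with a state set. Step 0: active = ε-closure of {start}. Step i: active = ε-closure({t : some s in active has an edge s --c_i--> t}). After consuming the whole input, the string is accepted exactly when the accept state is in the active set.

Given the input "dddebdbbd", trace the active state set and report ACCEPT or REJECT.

Answer: REJECT

Derivation:
initial (ε-close {0}): {0,2,4}
'd' @ 1: {1,3}  [accepting]
'd' @ 2: {}  — dead — no transitions
rest 'debdbbd' ignored (set empty)
after full input: {}  (accept=1 not in)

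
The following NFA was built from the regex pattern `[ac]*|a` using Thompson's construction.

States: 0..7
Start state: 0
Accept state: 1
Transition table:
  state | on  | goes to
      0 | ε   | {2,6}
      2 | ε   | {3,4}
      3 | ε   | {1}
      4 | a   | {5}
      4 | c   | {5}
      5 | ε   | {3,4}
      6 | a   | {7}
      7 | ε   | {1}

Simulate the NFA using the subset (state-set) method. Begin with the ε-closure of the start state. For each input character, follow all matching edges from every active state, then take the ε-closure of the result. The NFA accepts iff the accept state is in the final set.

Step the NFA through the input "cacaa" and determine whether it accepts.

Answer: ACCEPT

Trace:
initial (ε-close {0}): {0,1,2,3,4,6}
'c' @ 1: {1,3,4,5}  [accepting]
'a' @ 2: {1,3,4,5}  [accepting]
'c' @ 3: {1,3,4,5}  [accepting]
'a' @ 4: {1,3,4,5}  [accepting]
'a' @ 5: {1,3,4,5}  [accepting]
after full input: {1,3,4,5}  (accept=1 in)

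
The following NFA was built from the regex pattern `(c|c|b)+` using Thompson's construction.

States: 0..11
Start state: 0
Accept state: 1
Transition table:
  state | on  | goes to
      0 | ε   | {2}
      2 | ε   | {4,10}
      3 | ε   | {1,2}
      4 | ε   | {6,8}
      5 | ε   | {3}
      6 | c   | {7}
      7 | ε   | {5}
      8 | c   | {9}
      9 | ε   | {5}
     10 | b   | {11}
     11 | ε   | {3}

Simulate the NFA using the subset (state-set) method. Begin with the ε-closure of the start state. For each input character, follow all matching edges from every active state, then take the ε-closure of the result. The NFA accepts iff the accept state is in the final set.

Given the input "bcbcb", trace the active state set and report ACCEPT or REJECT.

Answer: ACCEPT

Derivation:
S₀ = ε-closure({0}) = {0,2,4,6,8,10}
'b' @ 1: {1,2,3,4,6,8,10,11}  (accept∈set)
'c' @ 2: {1,2,3,4,5,6,7,8,9,10}  (accept∈set)
'b' @ 3: {1,2,3,4,6,8,10,11}  (accept∈set)
'c' @ 4: {1,2,3,4,5,6,7,8,9,10}  (accept∈set)
'b' @ 5: {1,2,3,4,6,8,10,11}  (accept∈set)
final: {1,2,3,4,6,8,10,11}; accept 1 in set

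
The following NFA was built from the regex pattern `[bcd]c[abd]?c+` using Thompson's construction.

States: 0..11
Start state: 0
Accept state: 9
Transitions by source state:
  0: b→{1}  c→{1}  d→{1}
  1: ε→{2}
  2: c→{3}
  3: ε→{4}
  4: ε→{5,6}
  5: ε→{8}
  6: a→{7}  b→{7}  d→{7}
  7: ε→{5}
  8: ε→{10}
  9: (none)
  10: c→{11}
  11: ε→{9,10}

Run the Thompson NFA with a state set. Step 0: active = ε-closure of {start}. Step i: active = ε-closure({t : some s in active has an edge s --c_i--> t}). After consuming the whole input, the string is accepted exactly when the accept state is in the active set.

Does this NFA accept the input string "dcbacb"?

initial (ε-close {0}): {0}
'd' @ 1: {1,2}
'c' @ 2: {3,4,5,6,8,10}
'b' @ 3: {5,7,8,10}
'a' @ 4: {}  — dead — no transitions
rest 'cb' ignored (set empty)
final: {}; accept 9 not in set

Answer: REJECT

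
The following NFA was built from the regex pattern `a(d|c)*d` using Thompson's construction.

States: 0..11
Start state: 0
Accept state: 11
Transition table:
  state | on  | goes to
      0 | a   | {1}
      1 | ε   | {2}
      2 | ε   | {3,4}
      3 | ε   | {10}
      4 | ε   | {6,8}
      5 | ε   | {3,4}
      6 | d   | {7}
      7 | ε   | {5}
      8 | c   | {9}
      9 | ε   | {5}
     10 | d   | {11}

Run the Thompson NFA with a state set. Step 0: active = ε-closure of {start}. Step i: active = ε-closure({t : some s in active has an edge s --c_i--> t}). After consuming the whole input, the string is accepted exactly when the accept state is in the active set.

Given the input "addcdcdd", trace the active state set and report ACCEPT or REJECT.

start: ε-closure({0}) = {0}
'a' @ 1: {1,2,3,4,6,8,10}
'd' @ 2: {3,4,5,6,7,8,10,11}  [accepting]
'd' @ 3: {3,4,5,6,7,8,10,11}  [accepting]
'c' @ 4: {3,4,5,6,8,9,10}
'd' @ 5: {3,4,5,6,7,8,10,11}  [accepting]
'c' @ 6: {3,4,5,6,8,9,10}
'd' @ 7: {3,4,5,6,7,8,10,11}  [accepting]
'd' @ 8: {3,4,5,6,7,8,10,11}  [accepting]
final: {3,4,5,6,7,8,10,11}; accept 11 in set

Answer: ACCEPT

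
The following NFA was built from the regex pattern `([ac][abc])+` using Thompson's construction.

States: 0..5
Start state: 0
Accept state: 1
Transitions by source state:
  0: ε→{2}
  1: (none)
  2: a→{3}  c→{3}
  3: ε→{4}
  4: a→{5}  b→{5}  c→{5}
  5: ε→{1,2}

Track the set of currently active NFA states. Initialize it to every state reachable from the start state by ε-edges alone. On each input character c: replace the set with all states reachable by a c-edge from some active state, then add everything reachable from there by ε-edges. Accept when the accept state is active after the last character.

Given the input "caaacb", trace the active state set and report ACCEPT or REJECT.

Answer: ACCEPT

Trace:
S₀ = ε-closure({0}) = {0,2}
'c' @ 1: {3,4}
'a' @ 2: {1,2,5}  ✓accept
'a' @ 3: {3,4}
'a' @ 4: {1,2,5}  ✓accept
'c' @ 5: {3,4}
'b' @ 6: {1,2,5}  ✓accept
after full input: {1,2,5}  (accept=1 in)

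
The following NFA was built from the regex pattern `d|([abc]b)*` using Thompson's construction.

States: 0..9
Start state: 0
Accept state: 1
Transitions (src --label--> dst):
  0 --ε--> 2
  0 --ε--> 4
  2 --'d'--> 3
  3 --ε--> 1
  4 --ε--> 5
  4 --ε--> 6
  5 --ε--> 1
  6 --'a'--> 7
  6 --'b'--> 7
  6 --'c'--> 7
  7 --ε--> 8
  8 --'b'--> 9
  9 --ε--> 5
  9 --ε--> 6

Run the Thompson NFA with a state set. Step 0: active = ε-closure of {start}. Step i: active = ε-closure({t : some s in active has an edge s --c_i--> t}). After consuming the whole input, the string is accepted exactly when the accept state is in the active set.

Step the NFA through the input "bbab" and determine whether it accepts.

S₀ = ε-closure({0}) = {0,1,2,4,5,6}
'b' @ 1: {7,8}
'b' @ 2: {1,5,6,9}  [accepting]
'a' @ 3: {7,8}
'b' @ 4: {1,5,6,9}  [accepting]
final: {1,5,6,9}; accept 1 in set

Answer: ACCEPT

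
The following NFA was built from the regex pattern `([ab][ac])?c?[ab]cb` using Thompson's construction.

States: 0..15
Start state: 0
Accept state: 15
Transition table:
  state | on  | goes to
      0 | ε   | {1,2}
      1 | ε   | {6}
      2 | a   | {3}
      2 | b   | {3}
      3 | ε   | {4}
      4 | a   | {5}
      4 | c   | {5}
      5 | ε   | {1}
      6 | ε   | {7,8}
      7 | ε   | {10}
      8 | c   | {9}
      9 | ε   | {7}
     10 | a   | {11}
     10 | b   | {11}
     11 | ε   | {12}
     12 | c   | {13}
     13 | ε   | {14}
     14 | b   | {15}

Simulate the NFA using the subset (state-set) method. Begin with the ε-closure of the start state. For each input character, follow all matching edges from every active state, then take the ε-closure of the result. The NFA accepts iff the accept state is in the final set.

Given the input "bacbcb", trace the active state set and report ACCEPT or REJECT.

initial (ε-close {0}): {0,1,2,6,7,8,10}
'b' @ 1: {3,4,11,12}
'a' @ 2: {1,5,6,7,8,10}
'c' @ 3: {7,9,10}
'b' @ 4: {11,12}
'c' @ 5: {13,14}
'b' @ 6: {15}  (accept∈set)
after full input: {15}  (accept=15 in)

Answer: ACCEPT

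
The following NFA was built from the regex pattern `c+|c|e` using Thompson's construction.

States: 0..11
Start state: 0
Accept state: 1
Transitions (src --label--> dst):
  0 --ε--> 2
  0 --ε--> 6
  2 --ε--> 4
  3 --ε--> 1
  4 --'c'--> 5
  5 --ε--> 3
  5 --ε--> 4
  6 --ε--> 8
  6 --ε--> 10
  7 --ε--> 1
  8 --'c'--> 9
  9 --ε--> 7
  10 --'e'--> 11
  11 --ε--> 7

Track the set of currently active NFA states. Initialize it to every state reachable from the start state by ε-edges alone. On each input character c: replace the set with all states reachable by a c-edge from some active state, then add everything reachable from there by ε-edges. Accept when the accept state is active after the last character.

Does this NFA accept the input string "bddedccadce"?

start: ε-closure({0}) = {0,2,4,6,8,10}
'b' @ 1: {}  — no active states
rest 'ddedccadce' ignored (set empty)
end set {} — state 1 not in

Answer: REJECT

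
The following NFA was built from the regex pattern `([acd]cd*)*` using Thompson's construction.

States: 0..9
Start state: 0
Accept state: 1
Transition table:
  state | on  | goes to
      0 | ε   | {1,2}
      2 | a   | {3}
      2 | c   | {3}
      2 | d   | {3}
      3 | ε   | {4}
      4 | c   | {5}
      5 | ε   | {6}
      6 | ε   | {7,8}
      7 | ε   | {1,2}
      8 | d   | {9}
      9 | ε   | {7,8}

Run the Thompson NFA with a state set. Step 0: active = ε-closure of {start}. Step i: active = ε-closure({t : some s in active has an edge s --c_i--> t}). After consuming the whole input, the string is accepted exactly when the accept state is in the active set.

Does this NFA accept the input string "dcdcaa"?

Answer: REJECT

Derivation:
S₀ = ε-closure({0}) = {0,1,2}
'd' @ 1: {3,4}
'c' @ 2: {1,2,5,6,7,8}  [accepting]
'd' @ 3: {1,2,3,4,7,8,9}  [accepting]
'c' @ 4: {1,2,3,4,5,6,7,8}  [accepting]
'a' @ 5: {3,4}
'a' @ 6: {}  — no active states
end set {} — state 1 not in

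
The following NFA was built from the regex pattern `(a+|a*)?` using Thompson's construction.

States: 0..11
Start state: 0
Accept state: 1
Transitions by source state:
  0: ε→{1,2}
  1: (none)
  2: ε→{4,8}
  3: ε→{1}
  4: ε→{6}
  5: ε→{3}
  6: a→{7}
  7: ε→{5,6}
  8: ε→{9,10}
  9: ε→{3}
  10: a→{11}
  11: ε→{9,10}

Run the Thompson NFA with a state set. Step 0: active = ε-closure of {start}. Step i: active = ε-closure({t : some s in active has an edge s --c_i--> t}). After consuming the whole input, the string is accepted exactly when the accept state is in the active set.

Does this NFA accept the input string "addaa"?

start: ε-closure({0}) = {0,1,2,3,4,6,8,9,10}
'a' @ 1: {1,3,5,6,7,9,10,11}  ✓accept
'd' @ 2: {}  — state set empty
rest 'daa' ignored (set empty)
final: {}; accept 1 not in set

Answer: REJECT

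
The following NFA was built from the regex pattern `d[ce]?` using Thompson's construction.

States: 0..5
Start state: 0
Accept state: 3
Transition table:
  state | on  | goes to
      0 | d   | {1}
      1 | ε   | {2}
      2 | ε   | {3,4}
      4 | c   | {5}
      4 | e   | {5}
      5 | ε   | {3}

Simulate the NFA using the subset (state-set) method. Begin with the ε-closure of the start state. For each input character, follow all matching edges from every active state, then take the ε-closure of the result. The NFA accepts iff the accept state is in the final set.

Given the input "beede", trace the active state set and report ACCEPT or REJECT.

Answer: REJECT

Derivation:
initial (ε-close {0}): {0}
'b' @ 1: {}  — no active states
rest 'eede' ignored (set empty)
final: {}; accept 3 not in set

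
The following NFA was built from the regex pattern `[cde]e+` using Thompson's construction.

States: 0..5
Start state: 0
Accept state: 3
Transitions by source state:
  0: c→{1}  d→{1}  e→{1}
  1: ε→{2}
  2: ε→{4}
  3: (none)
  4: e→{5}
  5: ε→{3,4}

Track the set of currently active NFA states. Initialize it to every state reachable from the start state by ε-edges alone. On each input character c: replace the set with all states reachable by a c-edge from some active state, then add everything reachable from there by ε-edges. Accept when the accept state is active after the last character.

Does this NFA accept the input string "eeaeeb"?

Answer: REJECT

Steps:
S₀ = ε-closure({0}) = {0}
'e' @ 1: {1,2,4}
'e' @ 2: {3,4,5}  [accepting]
'a' @ 3: {}  — dead — no transitions
rest 'eeb' ignored (set empty)
end set {} — state 3 not in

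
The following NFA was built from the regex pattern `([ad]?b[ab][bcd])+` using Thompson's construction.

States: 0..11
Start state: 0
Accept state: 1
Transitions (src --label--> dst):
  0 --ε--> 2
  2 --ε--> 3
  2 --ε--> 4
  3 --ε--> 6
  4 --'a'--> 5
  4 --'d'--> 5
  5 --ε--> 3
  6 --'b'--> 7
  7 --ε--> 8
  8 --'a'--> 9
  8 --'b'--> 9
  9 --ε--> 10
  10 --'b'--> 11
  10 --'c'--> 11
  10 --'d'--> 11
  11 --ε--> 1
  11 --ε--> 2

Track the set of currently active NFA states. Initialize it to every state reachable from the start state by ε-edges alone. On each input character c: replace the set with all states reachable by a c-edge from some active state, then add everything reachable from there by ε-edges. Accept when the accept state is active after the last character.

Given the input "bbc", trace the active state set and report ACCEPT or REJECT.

S₀ = ε-closure({0}) = {0,2,3,4,6}
'b' @ 1: {7,8}
'b' @ 2: {9,10}
'c' @ 3: {1,2,3,4,6,11}  ✓accept
after full input: {1,2,3,4,6,11}  (accept=1 in)

Answer: ACCEPT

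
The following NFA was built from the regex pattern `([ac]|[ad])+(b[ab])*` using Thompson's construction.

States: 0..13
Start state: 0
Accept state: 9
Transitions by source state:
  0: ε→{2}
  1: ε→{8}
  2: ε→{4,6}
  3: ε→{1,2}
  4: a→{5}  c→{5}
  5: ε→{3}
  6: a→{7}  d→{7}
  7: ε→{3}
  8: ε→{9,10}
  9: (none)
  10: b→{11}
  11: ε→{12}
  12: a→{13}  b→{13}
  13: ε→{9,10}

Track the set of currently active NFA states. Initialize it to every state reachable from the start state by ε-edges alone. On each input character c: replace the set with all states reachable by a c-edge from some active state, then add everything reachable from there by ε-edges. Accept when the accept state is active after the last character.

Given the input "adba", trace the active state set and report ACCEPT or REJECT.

initial (ε-close {0}): {0,2,4,6}
'a' @ 1: {1,2,3,4,5,6,7,8,9,10}  ✓accept
'd' @ 2: {1,2,3,4,6,7,8,9,10}  ✓accept
'b' @ 3: {11,12}
'a' @ 4: {9,10,13}  ✓accept
after full input: {9,10,13}  (accept=9 in)

Answer: ACCEPT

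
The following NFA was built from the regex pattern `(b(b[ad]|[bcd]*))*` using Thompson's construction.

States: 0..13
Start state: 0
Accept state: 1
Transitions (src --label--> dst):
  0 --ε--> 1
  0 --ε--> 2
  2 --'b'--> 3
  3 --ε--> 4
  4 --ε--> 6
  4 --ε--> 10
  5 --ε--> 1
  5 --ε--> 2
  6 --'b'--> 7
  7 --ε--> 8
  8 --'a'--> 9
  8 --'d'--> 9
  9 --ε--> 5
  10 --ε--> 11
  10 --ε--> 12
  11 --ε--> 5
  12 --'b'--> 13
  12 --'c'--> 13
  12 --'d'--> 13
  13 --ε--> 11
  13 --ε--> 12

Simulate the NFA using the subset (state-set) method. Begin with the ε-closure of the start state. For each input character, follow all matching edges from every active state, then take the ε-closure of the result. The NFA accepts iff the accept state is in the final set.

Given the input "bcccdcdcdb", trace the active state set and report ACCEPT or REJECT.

start: ε-closure({0}) = {0,1,2}
'b' @ 1: {1,2,3,4,5,6,10,11,12}  [accepting]
'c' @ 2: {1,2,5,11,12,13}  [accepting]
'c' @ 3: {1,2,5,11,12,13}  [accepting]
'c' @ 4: {1,2,5,11,12,13}  [accepting]
'd' @ 5: {1,2,5,11,12,13}  [accepting]
'c' @ 6: {1,2,5,11,12,13}  [accepting]
'd' @ 7: {1,2,5,11,12,13}  [accepting]
'c' @ 8: {1,2,5,11,12,13}  [accepting]
'd' @ 9: {1,2,5,11,12,13}  [accepting]
'b' @ 10: {1,2,3,4,5,6,10,11,12,13}  [accepting]
end set {1,2,3,4,5,6,10,11,12,13} — state 1 in

Answer: ACCEPT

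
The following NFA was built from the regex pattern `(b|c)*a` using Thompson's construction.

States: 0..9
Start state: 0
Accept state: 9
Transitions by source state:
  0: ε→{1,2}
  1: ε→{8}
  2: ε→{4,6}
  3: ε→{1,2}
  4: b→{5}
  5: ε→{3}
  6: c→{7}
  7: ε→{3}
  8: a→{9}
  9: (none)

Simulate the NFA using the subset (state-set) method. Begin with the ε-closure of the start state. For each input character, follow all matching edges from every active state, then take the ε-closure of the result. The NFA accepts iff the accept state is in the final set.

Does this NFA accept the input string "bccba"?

initial (ε-close {0}): {0,1,2,4,6,8}
'b' @ 1: {1,2,3,4,5,6,8}
'c' @ 2: {1,2,3,4,6,7,8}
'c' @ 3: {1,2,3,4,6,7,8}
'b' @ 4: {1,2,3,4,5,6,8}
'a' @ 5: {9}  ✓accept
after full input: {9}  (accept=9 in)

Answer: ACCEPT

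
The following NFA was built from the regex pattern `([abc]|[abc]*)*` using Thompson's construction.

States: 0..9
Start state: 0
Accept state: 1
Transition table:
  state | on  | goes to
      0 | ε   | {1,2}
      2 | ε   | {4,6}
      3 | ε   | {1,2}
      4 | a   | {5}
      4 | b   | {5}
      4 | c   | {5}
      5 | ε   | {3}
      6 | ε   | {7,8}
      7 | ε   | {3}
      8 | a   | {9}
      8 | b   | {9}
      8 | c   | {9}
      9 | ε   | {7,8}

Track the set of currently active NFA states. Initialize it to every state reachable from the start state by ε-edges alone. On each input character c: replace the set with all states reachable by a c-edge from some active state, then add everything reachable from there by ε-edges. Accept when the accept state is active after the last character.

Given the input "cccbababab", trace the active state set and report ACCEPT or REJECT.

Answer: ACCEPT

Trace:
S₀ = ε-closure({0}) = {0,1,2,3,4,6,7,8}
'c' @ 1: {1,2,3,4,5,6,7,8,9}  (accept∈set)
'c' @ 2: {1,2,3,4,5,6,7,8,9}  (accept∈set)
'c' @ 3: {1,2,3,4,5,6,7,8,9}  (accept∈set)
'b' @ 4: {1,2,3,4,5,6,7,8,9}  (accept∈set)
'a' @ 5: {1,2,3,4,5,6,7,8,9}  (accept∈set)
'b' @ 6: {1,2,3,4,5,6,7,8,9}  (accept∈set)
'a' @ 7: {1,2,3,4,5,6,7,8,9}  (accept∈set)
'b' @ 8: {1,2,3,4,5,6,7,8,9}  (accept∈set)
'a' @ 9: {1,2,3,4,5,6,7,8,9}  (accept∈set)
'b' @ 10: {1,2,3,4,5,6,7,8,9}  (accept∈set)
end set {1,2,3,4,5,6,7,8,9} — state 1 in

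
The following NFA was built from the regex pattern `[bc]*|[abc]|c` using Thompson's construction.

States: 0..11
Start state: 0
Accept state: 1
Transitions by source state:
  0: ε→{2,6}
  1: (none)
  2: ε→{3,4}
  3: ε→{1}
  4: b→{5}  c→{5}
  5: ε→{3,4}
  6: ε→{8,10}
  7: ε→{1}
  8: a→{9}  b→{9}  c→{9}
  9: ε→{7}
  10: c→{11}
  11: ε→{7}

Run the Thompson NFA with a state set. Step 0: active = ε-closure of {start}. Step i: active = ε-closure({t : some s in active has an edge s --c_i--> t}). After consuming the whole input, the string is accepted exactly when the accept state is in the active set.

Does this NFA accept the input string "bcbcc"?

start: ε-closure({0}) = {0,1,2,3,4,6,8,10}
'b' @ 1: {1,3,4,5,7,9}  ✓accept
'c' @ 2: {1,3,4,5}  ✓accept
'b' @ 3: {1,3,4,5}  ✓accept
'c' @ 4: {1,3,4,5}  ✓accept
'c' @ 5: {1,3,4,5}  ✓accept
after full input: {1,3,4,5}  (accept=1 in)

Answer: ACCEPT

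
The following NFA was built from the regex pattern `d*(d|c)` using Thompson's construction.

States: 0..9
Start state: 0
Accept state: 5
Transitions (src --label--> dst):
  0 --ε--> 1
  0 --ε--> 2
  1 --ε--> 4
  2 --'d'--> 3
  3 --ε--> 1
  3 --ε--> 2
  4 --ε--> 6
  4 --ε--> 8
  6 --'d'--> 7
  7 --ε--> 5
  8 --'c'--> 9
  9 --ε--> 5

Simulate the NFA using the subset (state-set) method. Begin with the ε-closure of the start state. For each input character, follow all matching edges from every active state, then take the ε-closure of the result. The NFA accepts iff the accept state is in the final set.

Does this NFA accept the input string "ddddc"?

start: ε-closure({0}) = {0,1,2,4,6,8}
'd' @ 1: {1,2,3,4,5,6,7,8}  ✓accept
'd' @ 2: {1,2,3,4,5,6,7,8}  ✓accept
'd' @ 3: {1,2,3,4,5,6,7,8}  ✓accept
'd' @ 4: {1,2,3,4,5,6,7,8}  ✓accept
'c' @ 5: {5,9}  ✓accept
end set {5,9} — state 5 in

Answer: ACCEPT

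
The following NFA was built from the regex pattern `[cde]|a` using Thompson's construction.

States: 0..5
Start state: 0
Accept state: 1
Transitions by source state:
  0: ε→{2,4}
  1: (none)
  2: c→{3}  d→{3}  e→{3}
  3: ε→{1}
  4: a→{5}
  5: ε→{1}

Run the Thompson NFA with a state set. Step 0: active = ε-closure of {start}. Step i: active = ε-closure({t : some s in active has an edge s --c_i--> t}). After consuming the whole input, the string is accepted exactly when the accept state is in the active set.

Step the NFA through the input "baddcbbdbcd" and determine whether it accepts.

S₀ = ε-closure({0}) = {0,2,4}
'b' @ 1: {}  — state set empty
rest 'addcbbdbcd' ignored (set empty)
end set {} — state 1 not in

Answer: REJECT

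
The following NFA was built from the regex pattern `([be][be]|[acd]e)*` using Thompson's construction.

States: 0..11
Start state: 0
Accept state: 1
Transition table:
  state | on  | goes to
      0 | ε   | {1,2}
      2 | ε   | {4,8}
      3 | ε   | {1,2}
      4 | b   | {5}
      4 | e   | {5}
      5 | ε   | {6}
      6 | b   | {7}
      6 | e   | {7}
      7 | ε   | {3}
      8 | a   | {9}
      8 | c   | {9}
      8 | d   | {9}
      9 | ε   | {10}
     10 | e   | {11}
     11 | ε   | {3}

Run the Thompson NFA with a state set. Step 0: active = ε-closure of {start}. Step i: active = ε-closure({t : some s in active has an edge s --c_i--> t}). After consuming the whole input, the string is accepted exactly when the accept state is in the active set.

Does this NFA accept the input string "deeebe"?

S₀ = ε-closure({0}) = {0,1,2,4,8}
'd' @ 1: {9,10}
'e' @ 2: {1,2,3,4,8,11}  ✓accept
'e' @ 3: {5,6}
'e' @ 4: {1,2,3,4,7,8}  ✓accept
'b' @ 5: {5,6}
'e' @ 6: {1,2,3,4,7,8}  ✓accept
after full input: {1,2,3,4,7,8}  (accept=1 in)

Answer: ACCEPT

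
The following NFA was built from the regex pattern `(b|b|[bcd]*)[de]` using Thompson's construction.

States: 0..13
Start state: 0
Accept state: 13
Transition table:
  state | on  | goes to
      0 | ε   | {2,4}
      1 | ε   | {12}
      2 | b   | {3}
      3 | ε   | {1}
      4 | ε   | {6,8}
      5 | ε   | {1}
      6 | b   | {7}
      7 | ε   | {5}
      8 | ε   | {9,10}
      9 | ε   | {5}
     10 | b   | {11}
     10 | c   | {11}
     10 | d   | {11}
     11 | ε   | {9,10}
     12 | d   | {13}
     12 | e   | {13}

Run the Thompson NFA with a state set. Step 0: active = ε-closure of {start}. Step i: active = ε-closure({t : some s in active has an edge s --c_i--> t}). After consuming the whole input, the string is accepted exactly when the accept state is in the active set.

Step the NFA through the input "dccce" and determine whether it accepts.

start: ε-closure({0}) = {0,1,2,4,5,6,8,9,10,12}
'd' @ 1: {1,5,9,10,11,12,13}  [accepting]
'c' @ 2: {1,5,9,10,11,12}
'c' @ 3: {1,5,9,10,11,12}
'c' @ 4: {1,5,9,10,11,12}
'e' @ 5: {13}  [accepting]
after full input: {13}  (accept=13 in)

Answer: ACCEPT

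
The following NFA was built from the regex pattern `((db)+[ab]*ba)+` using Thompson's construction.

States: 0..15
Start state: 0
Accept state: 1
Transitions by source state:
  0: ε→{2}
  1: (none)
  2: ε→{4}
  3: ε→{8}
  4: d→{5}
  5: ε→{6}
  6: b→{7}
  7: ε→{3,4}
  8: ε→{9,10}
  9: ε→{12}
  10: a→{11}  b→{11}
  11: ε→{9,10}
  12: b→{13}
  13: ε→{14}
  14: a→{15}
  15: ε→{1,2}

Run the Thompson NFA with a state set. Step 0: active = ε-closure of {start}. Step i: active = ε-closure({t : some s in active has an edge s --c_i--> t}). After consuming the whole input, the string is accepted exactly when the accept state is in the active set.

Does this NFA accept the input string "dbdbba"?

Answer: ACCEPT

Derivation:
initial (ε-close {0}): {0,2,4}
'd' @ 1: {5,6}
'b' @ 2: {3,4,7,8,9,10,12}
'd' @ 3: {5,6}
'b' @ 4: {3,4,7,8,9,10,12}
'b' @ 5: {9,10,11,12,13,14}
'a' @ 6: {1,2,4,9,10,11,12,15}  [accepting]
final: {1,2,4,9,10,11,12,15}; accept 1 in set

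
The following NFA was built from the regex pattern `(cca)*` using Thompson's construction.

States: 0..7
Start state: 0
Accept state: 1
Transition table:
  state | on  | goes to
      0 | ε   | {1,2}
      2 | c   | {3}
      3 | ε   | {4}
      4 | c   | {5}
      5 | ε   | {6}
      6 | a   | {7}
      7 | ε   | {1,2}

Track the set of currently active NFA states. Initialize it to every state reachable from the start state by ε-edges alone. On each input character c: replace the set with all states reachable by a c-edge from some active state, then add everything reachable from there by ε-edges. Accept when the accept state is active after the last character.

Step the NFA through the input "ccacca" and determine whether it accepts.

Answer: ACCEPT

Trace:
S₀ = ε-closure({0}) = {0,1,2}
'c' @ 1: {3,4}
'c' @ 2: {5,6}
'a' @ 3: {1,2,7}  [accepting]
'c' @ 4: {3,4}
'c' @ 5: {5,6}
'a' @ 6: {1,2,7}  [accepting]
final: {1,2,7}; accept 1 in set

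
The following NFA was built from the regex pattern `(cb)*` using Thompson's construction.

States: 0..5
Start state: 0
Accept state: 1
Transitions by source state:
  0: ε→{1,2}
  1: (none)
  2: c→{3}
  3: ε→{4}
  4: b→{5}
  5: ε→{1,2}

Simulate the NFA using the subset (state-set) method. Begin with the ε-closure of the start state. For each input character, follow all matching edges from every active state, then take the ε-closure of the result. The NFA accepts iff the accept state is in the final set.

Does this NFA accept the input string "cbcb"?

Answer: ACCEPT

Derivation:
S₀ = ε-closure({0}) = {0,1,2}
'c' @ 1: {3,4}
'b' @ 2: {1,2,5}  ✓accept
'c' @ 3: {3,4}
'b' @ 4: {1,2,5}  ✓accept
end set {1,2,5} — state 1 in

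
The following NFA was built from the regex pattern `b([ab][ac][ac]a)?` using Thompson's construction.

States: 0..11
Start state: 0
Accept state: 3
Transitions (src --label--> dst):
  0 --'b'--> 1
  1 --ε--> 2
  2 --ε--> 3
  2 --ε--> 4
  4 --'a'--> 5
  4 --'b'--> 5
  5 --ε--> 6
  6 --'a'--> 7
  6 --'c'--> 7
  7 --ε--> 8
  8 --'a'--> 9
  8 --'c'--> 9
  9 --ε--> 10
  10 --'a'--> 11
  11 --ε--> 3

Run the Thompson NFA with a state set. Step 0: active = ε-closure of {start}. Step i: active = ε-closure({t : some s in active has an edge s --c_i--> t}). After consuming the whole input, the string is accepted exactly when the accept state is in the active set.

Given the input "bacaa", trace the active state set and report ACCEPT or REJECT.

S₀ = ε-closure({0}) = {0}
'b' @ 1: {1,2,3,4}  [accepting]
'a' @ 2: {5,6}
'c' @ 3: {7,8}
'a' @ 4: {9,10}
'a' @ 5: {3,11}  [accepting]
after full input: {3,11}  (accept=3 in)

Answer: ACCEPT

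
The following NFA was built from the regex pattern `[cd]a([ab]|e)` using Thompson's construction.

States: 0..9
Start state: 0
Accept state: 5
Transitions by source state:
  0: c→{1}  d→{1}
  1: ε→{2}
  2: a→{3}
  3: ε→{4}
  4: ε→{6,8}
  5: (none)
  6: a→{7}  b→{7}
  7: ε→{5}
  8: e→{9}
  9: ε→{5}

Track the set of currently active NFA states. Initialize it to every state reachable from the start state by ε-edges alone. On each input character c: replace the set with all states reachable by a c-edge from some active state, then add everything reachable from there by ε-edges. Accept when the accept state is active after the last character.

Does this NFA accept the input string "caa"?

Answer: ACCEPT

Derivation:
initial (ε-close {0}): {0}
'c' @ 1: {1,2}
'a' @ 2: {3,4,6,8}
'a' @ 3: {5,7}  (accept∈set)
end set {5,7} — state 5 in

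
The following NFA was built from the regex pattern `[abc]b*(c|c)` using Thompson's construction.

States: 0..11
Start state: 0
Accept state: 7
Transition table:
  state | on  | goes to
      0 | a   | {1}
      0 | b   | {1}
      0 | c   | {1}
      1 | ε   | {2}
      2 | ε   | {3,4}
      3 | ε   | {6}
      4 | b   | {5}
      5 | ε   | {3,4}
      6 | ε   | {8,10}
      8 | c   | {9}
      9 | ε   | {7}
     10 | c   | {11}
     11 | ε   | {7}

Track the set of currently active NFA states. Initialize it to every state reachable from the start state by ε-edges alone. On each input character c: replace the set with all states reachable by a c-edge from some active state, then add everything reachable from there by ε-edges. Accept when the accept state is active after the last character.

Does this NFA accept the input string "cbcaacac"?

Answer: REJECT

Derivation:
S₀ = ε-closure({0}) = {0}
'c' @ 1: {1,2,3,4,6,8,10}
'b' @ 2: {3,4,5,6,8,10}
'c' @ 3: {7,9,11}  [accepting]
'a' @ 4: {}  — state set empty
rest 'acac' ignored (set empty)
end set {} — state 7 not in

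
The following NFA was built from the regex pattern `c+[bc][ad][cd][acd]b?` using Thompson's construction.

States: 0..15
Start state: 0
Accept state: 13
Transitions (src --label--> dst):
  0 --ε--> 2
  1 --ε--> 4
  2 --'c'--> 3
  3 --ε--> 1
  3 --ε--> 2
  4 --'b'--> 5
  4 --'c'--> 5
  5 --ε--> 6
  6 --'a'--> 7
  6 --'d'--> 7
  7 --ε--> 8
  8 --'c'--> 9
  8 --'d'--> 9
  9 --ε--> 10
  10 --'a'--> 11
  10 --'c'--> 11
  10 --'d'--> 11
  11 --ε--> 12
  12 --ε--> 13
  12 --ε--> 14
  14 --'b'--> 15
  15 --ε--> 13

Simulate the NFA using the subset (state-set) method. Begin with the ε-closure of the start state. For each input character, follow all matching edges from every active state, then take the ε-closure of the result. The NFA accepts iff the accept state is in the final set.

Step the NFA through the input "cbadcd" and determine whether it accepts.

initial (ε-close {0}): {0,2}
'c' @ 1: {1,2,3,4}
'b' @ 2: {5,6}
'a' @ 3: {7,8}
'd' @ 4: {9,10}
'c' @ 5: {11,12,13,14}  ✓accept
'd' @ 6: {}  — dead — no transitions
final: {}; accept 13 not in set

Answer: REJECT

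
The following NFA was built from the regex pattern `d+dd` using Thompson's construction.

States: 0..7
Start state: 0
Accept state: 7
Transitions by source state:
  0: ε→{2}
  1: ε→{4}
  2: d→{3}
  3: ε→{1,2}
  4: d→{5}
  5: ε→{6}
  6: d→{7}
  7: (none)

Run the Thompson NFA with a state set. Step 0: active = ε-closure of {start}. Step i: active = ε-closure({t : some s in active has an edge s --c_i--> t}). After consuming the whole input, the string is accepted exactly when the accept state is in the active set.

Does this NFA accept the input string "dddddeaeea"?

Answer: REJECT

Derivation:
initial (ε-close {0}): {0,2}
'd' @ 1: {1,2,3,4}
'd' @ 2: {1,2,3,4,5,6}
'd' @ 3: {1,2,3,4,5,6,7}  ✓accept
'd' @ 4: {1,2,3,4,5,6,7}  ✓accept
'd' @ 5: {1,2,3,4,5,6,7}  ✓accept
'e' @ 6: {}  — state set empty
rest 'aeea' ignored (set empty)
final: {}; accept 7 not in set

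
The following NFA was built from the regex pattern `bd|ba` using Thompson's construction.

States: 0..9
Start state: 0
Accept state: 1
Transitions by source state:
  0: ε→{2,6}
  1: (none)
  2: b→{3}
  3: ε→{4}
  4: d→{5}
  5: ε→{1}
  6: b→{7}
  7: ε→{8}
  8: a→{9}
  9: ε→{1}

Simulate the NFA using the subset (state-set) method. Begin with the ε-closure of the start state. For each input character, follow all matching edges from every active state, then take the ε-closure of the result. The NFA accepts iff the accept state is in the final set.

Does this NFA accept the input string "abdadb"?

initial (ε-close {0}): {0,2,6}
'a' @ 1: {}  — no active states
rest 'bdadb' ignored (set empty)
final: {}; accept 1 not in set

Answer: REJECT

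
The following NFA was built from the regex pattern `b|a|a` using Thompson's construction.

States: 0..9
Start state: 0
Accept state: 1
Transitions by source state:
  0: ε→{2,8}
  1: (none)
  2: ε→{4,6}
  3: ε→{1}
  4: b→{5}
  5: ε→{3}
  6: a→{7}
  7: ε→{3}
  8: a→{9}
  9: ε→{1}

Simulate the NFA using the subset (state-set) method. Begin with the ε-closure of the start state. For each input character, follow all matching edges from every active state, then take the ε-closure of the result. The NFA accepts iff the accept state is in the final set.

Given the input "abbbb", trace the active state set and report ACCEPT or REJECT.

Answer: REJECT

Trace:
initial (ε-close {0}): {0,2,4,6,8}
'a' @ 1: {1,3,7,9}  (accept∈set)
'b' @ 2: {}  — dead — no transitions
rest 'bbb' ignored (set empty)
final: {}; accept 1 not in set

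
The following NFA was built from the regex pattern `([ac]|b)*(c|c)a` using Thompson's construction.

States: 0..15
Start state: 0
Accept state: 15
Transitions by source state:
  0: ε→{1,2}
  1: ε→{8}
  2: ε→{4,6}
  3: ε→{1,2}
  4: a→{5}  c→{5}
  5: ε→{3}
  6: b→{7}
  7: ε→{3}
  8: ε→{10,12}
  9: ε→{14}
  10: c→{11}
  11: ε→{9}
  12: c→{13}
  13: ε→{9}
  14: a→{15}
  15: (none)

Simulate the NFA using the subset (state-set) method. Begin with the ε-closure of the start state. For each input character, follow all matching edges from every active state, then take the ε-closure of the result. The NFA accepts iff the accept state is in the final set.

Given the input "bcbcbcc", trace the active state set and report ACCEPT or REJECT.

Answer: REJECT

Trace:
start: ε-closure({0}) = {0,1,2,4,6,8,10,12}
'b' @ 1: {1,2,3,4,6,7,8,10,12}
'c' @ 2: {1,2,3,4,5,6,8,9,10,11,12,13,14}
'b' @ 3: {1,2,3,4,6,7,8,10,12}
'c' @ 4: {1,2,3,4,5,6,8,9,10,11,12,13,14}
'b' @ 5: {1,2,3,4,6,7,8,10,12}
'c' @ 6: {1,2,3,4,5,6,8,9,10,11,12,13,14}
'c' @ 7: {1,2,3,4,5,6,8,9,10,11,12,13,14}
after full input: {1,2,3,4,5,6,8,9,10,11,12,13,14}  (accept=15 not in)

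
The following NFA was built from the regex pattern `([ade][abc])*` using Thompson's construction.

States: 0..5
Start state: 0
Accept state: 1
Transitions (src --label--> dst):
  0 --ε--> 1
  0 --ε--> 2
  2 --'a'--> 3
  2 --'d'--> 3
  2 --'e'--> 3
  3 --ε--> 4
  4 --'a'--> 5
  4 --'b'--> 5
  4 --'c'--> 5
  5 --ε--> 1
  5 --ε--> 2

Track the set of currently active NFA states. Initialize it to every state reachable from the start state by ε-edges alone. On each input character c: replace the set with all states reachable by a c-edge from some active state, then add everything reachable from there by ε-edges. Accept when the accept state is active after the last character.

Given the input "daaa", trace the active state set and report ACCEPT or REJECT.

Answer: ACCEPT

Derivation:
start: ε-closure({0}) = {0,1,2}
'd' @ 1: {3,4}
'a' @ 2: {1,2,5}  [accepting]
'a' @ 3: {3,4}
'a' @ 4: {1,2,5}  [accepting]
final: {1,2,5}; accept 1 in set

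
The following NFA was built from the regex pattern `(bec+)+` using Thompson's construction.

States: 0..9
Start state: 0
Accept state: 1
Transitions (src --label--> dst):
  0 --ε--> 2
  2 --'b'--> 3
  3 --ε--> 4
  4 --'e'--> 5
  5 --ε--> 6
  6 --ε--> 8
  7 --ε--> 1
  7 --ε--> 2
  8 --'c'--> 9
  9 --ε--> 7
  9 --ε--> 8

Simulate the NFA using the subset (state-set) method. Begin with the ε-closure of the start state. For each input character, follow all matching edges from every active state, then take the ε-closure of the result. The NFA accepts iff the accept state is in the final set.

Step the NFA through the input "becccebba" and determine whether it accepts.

Answer: REJECT

Trace:
start: ε-closure({0}) = {0,2}
'b' @ 1: {3,4}
'e' @ 2: {5,6,8}
'c' @ 3: {1,2,7,8,9}  [accepting]
'c' @ 4: {1,2,7,8,9}  [accepting]
'c' @ 5: {1,2,7,8,9}  [accepting]
'e' @ 6: {}  — state set empty
rest 'bba' ignored (set empty)
end set {} — state 1 not in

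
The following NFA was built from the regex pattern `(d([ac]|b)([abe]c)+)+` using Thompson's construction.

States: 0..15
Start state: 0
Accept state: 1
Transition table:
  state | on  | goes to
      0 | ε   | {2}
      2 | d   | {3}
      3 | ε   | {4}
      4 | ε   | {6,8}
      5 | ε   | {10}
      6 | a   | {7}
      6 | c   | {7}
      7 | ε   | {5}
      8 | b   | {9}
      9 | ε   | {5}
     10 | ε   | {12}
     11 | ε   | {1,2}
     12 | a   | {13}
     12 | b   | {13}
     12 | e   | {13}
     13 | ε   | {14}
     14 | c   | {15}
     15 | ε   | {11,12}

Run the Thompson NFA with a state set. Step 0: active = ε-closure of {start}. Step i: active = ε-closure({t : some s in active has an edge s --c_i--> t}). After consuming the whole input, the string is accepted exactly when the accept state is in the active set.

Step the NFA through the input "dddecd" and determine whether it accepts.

start: ε-closure({0}) = {0,2}
'd' @ 1: {3,4,6,8}
'd' @ 2: {}  — dead — no transitions
rest 'decd' ignored (set empty)
end set {} — state 1 not in

Answer: REJECT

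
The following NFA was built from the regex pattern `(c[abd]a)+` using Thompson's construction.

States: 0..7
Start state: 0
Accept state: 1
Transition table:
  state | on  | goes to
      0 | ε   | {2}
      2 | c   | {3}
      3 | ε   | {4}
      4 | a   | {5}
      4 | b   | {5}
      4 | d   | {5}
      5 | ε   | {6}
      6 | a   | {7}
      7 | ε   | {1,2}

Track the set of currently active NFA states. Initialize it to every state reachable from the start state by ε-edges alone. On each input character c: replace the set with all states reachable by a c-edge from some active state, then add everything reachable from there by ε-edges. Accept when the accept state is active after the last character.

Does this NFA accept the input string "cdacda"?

initial (ε-close {0}): {0,2}
'c' @ 1: {3,4}
'd' @ 2: {5,6}
'a' @ 3: {1,2,7}  (accept∈set)
'c' @ 4: {3,4}
'd' @ 5: {5,6}
'a' @ 6: {1,2,7}  (accept∈set)
final: {1,2,7}; accept 1 in set

Answer: ACCEPT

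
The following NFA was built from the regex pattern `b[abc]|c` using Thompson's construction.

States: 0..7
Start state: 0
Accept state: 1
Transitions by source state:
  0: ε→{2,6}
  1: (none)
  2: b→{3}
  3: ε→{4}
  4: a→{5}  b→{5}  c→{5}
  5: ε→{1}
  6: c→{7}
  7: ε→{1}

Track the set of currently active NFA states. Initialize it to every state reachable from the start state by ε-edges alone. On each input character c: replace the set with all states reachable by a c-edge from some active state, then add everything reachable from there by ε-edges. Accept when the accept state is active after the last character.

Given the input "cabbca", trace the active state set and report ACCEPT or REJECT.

start: ε-closure({0}) = {0,2,6}
'c' @ 1: {1,7}  [accepting]
'a' @ 2: {}  — no active states
rest 'bbca' ignored (set empty)
end set {} — state 1 not in

Answer: REJECT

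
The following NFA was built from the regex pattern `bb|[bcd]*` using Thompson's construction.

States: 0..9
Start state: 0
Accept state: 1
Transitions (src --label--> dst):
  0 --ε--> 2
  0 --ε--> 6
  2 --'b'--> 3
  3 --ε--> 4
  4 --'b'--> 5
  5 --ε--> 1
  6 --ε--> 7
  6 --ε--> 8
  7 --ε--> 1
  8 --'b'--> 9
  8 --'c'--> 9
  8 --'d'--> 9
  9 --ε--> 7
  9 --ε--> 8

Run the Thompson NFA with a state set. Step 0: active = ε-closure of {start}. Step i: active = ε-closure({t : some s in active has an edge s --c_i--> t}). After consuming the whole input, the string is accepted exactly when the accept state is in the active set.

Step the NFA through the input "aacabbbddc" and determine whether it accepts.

initial (ε-close {0}): {0,1,2,6,7,8}
'a' @ 1: {}  — state set empty
rest 'acabbbddc' ignored (set empty)
end set {} — state 1 not in

Answer: REJECT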